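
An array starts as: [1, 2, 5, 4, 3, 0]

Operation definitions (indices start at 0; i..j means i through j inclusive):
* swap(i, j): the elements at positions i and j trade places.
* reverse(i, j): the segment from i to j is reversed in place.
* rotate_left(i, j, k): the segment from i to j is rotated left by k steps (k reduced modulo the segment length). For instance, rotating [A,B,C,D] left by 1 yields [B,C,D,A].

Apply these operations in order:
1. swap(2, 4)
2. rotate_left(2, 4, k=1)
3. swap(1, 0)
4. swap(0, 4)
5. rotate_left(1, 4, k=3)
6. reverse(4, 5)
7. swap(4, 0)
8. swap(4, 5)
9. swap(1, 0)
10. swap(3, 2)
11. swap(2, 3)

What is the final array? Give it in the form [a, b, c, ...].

Answer: [2, 0, 1, 4, 5, 3]

Derivation:
After 1 (swap(2, 4)): [1, 2, 3, 4, 5, 0]
After 2 (rotate_left(2, 4, k=1)): [1, 2, 4, 5, 3, 0]
After 3 (swap(1, 0)): [2, 1, 4, 5, 3, 0]
After 4 (swap(0, 4)): [3, 1, 4, 5, 2, 0]
After 5 (rotate_left(1, 4, k=3)): [3, 2, 1, 4, 5, 0]
After 6 (reverse(4, 5)): [3, 2, 1, 4, 0, 5]
After 7 (swap(4, 0)): [0, 2, 1, 4, 3, 5]
After 8 (swap(4, 5)): [0, 2, 1, 4, 5, 3]
After 9 (swap(1, 0)): [2, 0, 1, 4, 5, 3]
After 10 (swap(3, 2)): [2, 0, 4, 1, 5, 3]
After 11 (swap(2, 3)): [2, 0, 1, 4, 5, 3]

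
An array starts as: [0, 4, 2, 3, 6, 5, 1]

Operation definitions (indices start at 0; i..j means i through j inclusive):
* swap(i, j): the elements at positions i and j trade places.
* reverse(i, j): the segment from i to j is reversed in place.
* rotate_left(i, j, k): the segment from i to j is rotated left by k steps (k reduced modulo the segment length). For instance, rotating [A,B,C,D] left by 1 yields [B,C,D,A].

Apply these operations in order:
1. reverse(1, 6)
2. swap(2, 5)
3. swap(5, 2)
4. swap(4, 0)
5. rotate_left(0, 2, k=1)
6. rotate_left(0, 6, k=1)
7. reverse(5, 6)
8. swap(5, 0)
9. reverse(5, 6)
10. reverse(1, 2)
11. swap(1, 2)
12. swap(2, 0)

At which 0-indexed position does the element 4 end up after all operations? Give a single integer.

Answer: 5

Derivation:
After 1 (reverse(1, 6)): [0, 1, 5, 6, 3, 2, 4]
After 2 (swap(2, 5)): [0, 1, 2, 6, 3, 5, 4]
After 3 (swap(5, 2)): [0, 1, 5, 6, 3, 2, 4]
After 4 (swap(4, 0)): [3, 1, 5, 6, 0, 2, 4]
After 5 (rotate_left(0, 2, k=1)): [1, 5, 3, 6, 0, 2, 4]
After 6 (rotate_left(0, 6, k=1)): [5, 3, 6, 0, 2, 4, 1]
After 7 (reverse(5, 6)): [5, 3, 6, 0, 2, 1, 4]
After 8 (swap(5, 0)): [1, 3, 6, 0, 2, 5, 4]
After 9 (reverse(5, 6)): [1, 3, 6, 0, 2, 4, 5]
After 10 (reverse(1, 2)): [1, 6, 3, 0, 2, 4, 5]
After 11 (swap(1, 2)): [1, 3, 6, 0, 2, 4, 5]
After 12 (swap(2, 0)): [6, 3, 1, 0, 2, 4, 5]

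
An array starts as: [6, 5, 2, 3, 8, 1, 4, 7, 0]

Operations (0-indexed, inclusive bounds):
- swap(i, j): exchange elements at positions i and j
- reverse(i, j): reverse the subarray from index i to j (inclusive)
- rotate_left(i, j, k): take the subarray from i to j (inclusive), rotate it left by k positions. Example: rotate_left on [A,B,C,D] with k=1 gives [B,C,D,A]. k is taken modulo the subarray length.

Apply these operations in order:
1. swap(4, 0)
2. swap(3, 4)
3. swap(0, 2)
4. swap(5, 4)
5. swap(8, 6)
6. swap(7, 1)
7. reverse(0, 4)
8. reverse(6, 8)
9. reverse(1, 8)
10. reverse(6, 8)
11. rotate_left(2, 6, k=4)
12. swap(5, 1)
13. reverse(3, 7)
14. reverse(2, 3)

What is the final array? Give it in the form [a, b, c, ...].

After 1 (swap(4, 0)): [8, 5, 2, 3, 6, 1, 4, 7, 0]
After 2 (swap(3, 4)): [8, 5, 2, 6, 3, 1, 4, 7, 0]
After 3 (swap(0, 2)): [2, 5, 8, 6, 3, 1, 4, 7, 0]
After 4 (swap(5, 4)): [2, 5, 8, 6, 1, 3, 4, 7, 0]
After 5 (swap(8, 6)): [2, 5, 8, 6, 1, 3, 0, 7, 4]
After 6 (swap(7, 1)): [2, 7, 8, 6, 1, 3, 0, 5, 4]
After 7 (reverse(0, 4)): [1, 6, 8, 7, 2, 3, 0, 5, 4]
After 8 (reverse(6, 8)): [1, 6, 8, 7, 2, 3, 4, 5, 0]
After 9 (reverse(1, 8)): [1, 0, 5, 4, 3, 2, 7, 8, 6]
After 10 (reverse(6, 8)): [1, 0, 5, 4, 3, 2, 6, 8, 7]
After 11 (rotate_left(2, 6, k=4)): [1, 0, 6, 5, 4, 3, 2, 8, 7]
After 12 (swap(5, 1)): [1, 3, 6, 5, 4, 0, 2, 8, 7]
After 13 (reverse(3, 7)): [1, 3, 6, 8, 2, 0, 4, 5, 7]
After 14 (reverse(2, 3)): [1, 3, 8, 6, 2, 0, 4, 5, 7]

Answer: [1, 3, 8, 6, 2, 0, 4, 5, 7]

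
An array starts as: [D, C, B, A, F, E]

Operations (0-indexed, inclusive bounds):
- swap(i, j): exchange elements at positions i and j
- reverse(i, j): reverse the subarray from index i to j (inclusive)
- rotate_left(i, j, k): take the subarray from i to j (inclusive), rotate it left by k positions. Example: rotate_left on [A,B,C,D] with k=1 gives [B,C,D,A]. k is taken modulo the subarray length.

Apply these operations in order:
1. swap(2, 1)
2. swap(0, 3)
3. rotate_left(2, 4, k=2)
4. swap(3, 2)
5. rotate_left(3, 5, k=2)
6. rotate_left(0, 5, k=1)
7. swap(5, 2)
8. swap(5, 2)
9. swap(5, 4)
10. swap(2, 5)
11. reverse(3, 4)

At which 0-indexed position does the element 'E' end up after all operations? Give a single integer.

After 1 (swap(2, 1)): [D, B, C, A, F, E]
After 2 (swap(0, 3)): [A, B, C, D, F, E]
After 3 (rotate_left(2, 4, k=2)): [A, B, F, C, D, E]
After 4 (swap(3, 2)): [A, B, C, F, D, E]
After 5 (rotate_left(3, 5, k=2)): [A, B, C, E, F, D]
After 6 (rotate_left(0, 5, k=1)): [B, C, E, F, D, A]
After 7 (swap(5, 2)): [B, C, A, F, D, E]
After 8 (swap(5, 2)): [B, C, E, F, D, A]
After 9 (swap(5, 4)): [B, C, E, F, A, D]
After 10 (swap(2, 5)): [B, C, D, F, A, E]
After 11 (reverse(3, 4)): [B, C, D, A, F, E]

Answer: 5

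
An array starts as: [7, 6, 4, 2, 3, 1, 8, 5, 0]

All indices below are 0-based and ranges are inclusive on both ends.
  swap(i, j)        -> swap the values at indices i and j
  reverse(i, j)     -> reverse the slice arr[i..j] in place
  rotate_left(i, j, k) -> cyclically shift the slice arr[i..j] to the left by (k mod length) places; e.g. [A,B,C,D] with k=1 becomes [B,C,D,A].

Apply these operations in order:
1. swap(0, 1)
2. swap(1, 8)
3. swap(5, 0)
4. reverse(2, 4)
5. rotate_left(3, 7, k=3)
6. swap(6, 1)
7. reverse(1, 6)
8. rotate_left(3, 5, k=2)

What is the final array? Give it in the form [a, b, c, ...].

Answer: [1, 0, 2, 3, 5, 8, 4, 6, 7]

Derivation:
After 1 (swap(0, 1)): [6, 7, 4, 2, 3, 1, 8, 5, 0]
After 2 (swap(1, 8)): [6, 0, 4, 2, 3, 1, 8, 5, 7]
After 3 (swap(5, 0)): [1, 0, 4, 2, 3, 6, 8, 5, 7]
After 4 (reverse(2, 4)): [1, 0, 3, 2, 4, 6, 8, 5, 7]
After 5 (rotate_left(3, 7, k=3)): [1, 0, 3, 8, 5, 2, 4, 6, 7]
After 6 (swap(6, 1)): [1, 4, 3, 8, 5, 2, 0, 6, 7]
After 7 (reverse(1, 6)): [1, 0, 2, 5, 8, 3, 4, 6, 7]
After 8 (rotate_left(3, 5, k=2)): [1, 0, 2, 3, 5, 8, 4, 6, 7]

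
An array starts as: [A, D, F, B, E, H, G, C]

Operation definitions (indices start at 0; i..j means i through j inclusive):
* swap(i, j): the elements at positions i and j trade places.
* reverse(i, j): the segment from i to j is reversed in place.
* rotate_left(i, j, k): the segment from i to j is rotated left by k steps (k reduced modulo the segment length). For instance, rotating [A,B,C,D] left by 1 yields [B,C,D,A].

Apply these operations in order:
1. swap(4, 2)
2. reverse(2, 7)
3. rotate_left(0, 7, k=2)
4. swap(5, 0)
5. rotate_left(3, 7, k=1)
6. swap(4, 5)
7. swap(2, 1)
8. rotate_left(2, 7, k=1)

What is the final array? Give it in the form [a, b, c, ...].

Answer: [E, H, B, A, C, D, F, G]

Derivation:
After 1 (swap(4, 2)): [A, D, E, B, F, H, G, C]
After 2 (reverse(2, 7)): [A, D, C, G, H, F, B, E]
After 3 (rotate_left(0, 7, k=2)): [C, G, H, F, B, E, A, D]
After 4 (swap(5, 0)): [E, G, H, F, B, C, A, D]
After 5 (rotate_left(3, 7, k=1)): [E, G, H, B, C, A, D, F]
After 6 (swap(4, 5)): [E, G, H, B, A, C, D, F]
After 7 (swap(2, 1)): [E, H, G, B, A, C, D, F]
After 8 (rotate_left(2, 7, k=1)): [E, H, B, A, C, D, F, G]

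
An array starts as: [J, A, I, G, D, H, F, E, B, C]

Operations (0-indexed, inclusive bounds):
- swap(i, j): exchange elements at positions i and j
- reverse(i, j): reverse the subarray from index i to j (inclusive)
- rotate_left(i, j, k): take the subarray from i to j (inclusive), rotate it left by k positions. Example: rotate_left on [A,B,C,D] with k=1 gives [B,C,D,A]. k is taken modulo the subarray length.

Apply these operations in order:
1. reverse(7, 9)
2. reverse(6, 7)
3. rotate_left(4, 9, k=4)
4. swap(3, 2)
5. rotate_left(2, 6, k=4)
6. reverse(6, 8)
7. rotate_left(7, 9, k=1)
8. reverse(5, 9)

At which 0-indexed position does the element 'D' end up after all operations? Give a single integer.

After 1 (reverse(7, 9)): [J, A, I, G, D, H, F, C, B, E]
After 2 (reverse(6, 7)): [J, A, I, G, D, H, C, F, B, E]
After 3 (rotate_left(4, 9, k=4)): [J, A, I, G, B, E, D, H, C, F]
After 4 (swap(3, 2)): [J, A, G, I, B, E, D, H, C, F]
After 5 (rotate_left(2, 6, k=4)): [J, A, D, G, I, B, E, H, C, F]
After 6 (reverse(6, 8)): [J, A, D, G, I, B, C, H, E, F]
After 7 (rotate_left(7, 9, k=1)): [J, A, D, G, I, B, C, E, F, H]
After 8 (reverse(5, 9)): [J, A, D, G, I, H, F, E, C, B]

Answer: 2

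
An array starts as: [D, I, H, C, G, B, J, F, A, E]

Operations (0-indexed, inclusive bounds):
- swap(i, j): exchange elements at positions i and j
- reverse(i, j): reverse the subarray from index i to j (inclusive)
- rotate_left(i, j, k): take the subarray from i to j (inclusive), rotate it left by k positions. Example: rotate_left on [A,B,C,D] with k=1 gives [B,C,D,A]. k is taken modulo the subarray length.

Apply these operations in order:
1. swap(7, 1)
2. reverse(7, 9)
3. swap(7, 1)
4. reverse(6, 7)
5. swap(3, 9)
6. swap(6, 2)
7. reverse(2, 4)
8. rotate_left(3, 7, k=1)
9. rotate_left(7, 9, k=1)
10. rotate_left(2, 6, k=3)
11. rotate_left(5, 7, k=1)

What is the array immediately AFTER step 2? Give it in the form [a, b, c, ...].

After 1 (swap(7, 1)): [D, F, H, C, G, B, J, I, A, E]
After 2 (reverse(7, 9)): [D, F, H, C, G, B, J, E, A, I]

Answer: [D, F, H, C, G, B, J, E, A, I]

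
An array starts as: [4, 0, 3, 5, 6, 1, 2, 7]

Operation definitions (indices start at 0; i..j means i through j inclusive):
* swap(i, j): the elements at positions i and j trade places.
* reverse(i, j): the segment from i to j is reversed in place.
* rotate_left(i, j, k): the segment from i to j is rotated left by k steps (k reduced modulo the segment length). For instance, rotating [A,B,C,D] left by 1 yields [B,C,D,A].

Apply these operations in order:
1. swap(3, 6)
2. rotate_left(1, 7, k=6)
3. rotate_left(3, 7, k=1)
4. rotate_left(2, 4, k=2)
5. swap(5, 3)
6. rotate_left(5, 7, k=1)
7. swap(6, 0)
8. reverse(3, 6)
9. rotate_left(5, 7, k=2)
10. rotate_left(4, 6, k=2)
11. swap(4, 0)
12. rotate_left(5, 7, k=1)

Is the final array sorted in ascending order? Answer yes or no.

Answer: no

Derivation:
After 1 (swap(3, 6)): [4, 0, 3, 2, 6, 1, 5, 7]
After 2 (rotate_left(1, 7, k=6)): [4, 7, 0, 3, 2, 6, 1, 5]
After 3 (rotate_left(3, 7, k=1)): [4, 7, 0, 2, 6, 1, 5, 3]
After 4 (rotate_left(2, 4, k=2)): [4, 7, 6, 0, 2, 1, 5, 3]
After 5 (swap(5, 3)): [4, 7, 6, 1, 2, 0, 5, 3]
After 6 (rotate_left(5, 7, k=1)): [4, 7, 6, 1, 2, 5, 3, 0]
After 7 (swap(6, 0)): [3, 7, 6, 1, 2, 5, 4, 0]
After 8 (reverse(3, 6)): [3, 7, 6, 4, 5, 2, 1, 0]
After 9 (rotate_left(5, 7, k=2)): [3, 7, 6, 4, 5, 0, 2, 1]
After 10 (rotate_left(4, 6, k=2)): [3, 7, 6, 4, 2, 5, 0, 1]
After 11 (swap(4, 0)): [2, 7, 6, 4, 3, 5, 0, 1]
After 12 (rotate_left(5, 7, k=1)): [2, 7, 6, 4, 3, 0, 1, 5]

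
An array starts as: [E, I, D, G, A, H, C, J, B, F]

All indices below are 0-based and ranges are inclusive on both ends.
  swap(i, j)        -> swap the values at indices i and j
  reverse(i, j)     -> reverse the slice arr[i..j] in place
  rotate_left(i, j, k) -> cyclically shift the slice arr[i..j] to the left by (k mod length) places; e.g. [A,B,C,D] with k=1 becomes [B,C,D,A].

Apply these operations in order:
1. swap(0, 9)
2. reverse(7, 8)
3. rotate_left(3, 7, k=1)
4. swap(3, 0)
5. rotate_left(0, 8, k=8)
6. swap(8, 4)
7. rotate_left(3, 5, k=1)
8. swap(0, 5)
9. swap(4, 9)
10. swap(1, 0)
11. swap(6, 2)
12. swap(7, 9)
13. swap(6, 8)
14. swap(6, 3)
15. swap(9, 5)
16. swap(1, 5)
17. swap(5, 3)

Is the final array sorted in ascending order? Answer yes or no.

Answer: yes

Derivation:
After 1 (swap(0, 9)): [F, I, D, G, A, H, C, J, B, E]
After 2 (reverse(7, 8)): [F, I, D, G, A, H, C, B, J, E]
After 3 (rotate_left(3, 7, k=1)): [F, I, D, A, H, C, B, G, J, E]
After 4 (swap(3, 0)): [A, I, D, F, H, C, B, G, J, E]
After 5 (rotate_left(0, 8, k=8)): [J, A, I, D, F, H, C, B, G, E]
After 6 (swap(8, 4)): [J, A, I, D, G, H, C, B, F, E]
After 7 (rotate_left(3, 5, k=1)): [J, A, I, G, H, D, C, B, F, E]
After 8 (swap(0, 5)): [D, A, I, G, H, J, C, B, F, E]
After 9 (swap(4, 9)): [D, A, I, G, E, J, C, B, F, H]
After 10 (swap(1, 0)): [A, D, I, G, E, J, C, B, F, H]
After 11 (swap(6, 2)): [A, D, C, G, E, J, I, B, F, H]
After 12 (swap(7, 9)): [A, D, C, G, E, J, I, H, F, B]
After 13 (swap(6, 8)): [A, D, C, G, E, J, F, H, I, B]
After 14 (swap(6, 3)): [A, D, C, F, E, J, G, H, I, B]
After 15 (swap(9, 5)): [A, D, C, F, E, B, G, H, I, J]
After 16 (swap(1, 5)): [A, B, C, F, E, D, G, H, I, J]
After 17 (swap(5, 3)): [A, B, C, D, E, F, G, H, I, J]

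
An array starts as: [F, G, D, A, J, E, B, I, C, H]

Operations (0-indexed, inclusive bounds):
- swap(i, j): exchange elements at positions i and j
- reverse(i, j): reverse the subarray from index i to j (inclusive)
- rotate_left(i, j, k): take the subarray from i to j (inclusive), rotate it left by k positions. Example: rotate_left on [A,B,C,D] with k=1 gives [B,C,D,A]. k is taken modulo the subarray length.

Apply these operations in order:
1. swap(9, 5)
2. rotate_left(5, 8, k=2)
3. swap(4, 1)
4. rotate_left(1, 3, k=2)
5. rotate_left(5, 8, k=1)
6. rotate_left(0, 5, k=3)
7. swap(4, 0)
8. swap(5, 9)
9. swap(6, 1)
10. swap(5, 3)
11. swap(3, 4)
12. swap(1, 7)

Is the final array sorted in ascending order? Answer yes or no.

Answer: yes

Derivation:
After 1 (swap(9, 5)): [F, G, D, A, J, H, B, I, C, E]
After 2 (rotate_left(5, 8, k=2)): [F, G, D, A, J, I, C, H, B, E]
After 3 (swap(4, 1)): [F, J, D, A, G, I, C, H, B, E]
After 4 (rotate_left(1, 3, k=2)): [F, A, J, D, G, I, C, H, B, E]
After 5 (rotate_left(5, 8, k=1)): [F, A, J, D, G, C, H, B, I, E]
After 6 (rotate_left(0, 5, k=3)): [D, G, C, F, A, J, H, B, I, E]
After 7 (swap(4, 0)): [A, G, C, F, D, J, H, B, I, E]
After 8 (swap(5, 9)): [A, G, C, F, D, E, H, B, I, J]
After 9 (swap(6, 1)): [A, H, C, F, D, E, G, B, I, J]
After 10 (swap(5, 3)): [A, H, C, E, D, F, G, B, I, J]
After 11 (swap(3, 4)): [A, H, C, D, E, F, G, B, I, J]
After 12 (swap(1, 7)): [A, B, C, D, E, F, G, H, I, J]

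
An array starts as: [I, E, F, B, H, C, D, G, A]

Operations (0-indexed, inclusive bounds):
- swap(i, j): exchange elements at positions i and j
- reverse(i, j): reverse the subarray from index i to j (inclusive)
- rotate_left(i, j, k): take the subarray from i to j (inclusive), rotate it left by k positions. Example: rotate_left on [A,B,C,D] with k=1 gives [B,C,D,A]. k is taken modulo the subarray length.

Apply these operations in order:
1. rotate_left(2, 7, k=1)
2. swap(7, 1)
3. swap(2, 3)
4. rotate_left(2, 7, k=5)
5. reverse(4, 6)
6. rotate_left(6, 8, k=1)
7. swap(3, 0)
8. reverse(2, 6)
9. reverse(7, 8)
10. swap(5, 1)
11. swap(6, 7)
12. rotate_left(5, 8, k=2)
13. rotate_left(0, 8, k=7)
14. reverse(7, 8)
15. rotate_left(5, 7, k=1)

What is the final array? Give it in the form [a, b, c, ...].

Answer: [F, B, H, I, G, D, A, C, E]

Derivation:
After 1 (rotate_left(2, 7, k=1)): [I, E, B, H, C, D, G, F, A]
After 2 (swap(7, 1)): [I, F, B, H, C, D, G, E, A]
After 3 (swap(2, 3)): [I, F, H, B, C, D, G, E, A]
After 4 (rotate_left(2, 7, k=5)): [I, F, E, H, B, C, D, G, A]
After 5 (reverse(4, 6)): [I, F, E, H, D, C, B, G, A]
After 6 (rotate_left(6, 8, k=1)): [I, F, E, H, D, C, G, A, B]
After 7 (swap(3, 0)): [H, F, E, I, D, C, G, A, B]
After 8 (reverse(2, 6)): [H, F, G, C, D, I, E, A, B]
After 9 (reverse(7, 8)): [H, F, G, C, D, I, E, B, A]
After 10 (swap(5, 1)): [H, I, G, C, D, F, E, B, A]
After 11 (swap(6, 7)): [H, I, G, C, D, F, B, E, A]
After 12 (rotate_left(5, 8, k=2)): [H, I, G, C, D, E, A, F, B]
After 13 (rotate_left(0, 8, k=7)): [F, B, H, I, G, C, D, E, A]
After 14 (reverse(7, 8)): [F, B, H, I, G, C, D, A, E]
After 15 (rotate_left(5, 7, k=1)): [F, B, H, I, G, D, A, C, E]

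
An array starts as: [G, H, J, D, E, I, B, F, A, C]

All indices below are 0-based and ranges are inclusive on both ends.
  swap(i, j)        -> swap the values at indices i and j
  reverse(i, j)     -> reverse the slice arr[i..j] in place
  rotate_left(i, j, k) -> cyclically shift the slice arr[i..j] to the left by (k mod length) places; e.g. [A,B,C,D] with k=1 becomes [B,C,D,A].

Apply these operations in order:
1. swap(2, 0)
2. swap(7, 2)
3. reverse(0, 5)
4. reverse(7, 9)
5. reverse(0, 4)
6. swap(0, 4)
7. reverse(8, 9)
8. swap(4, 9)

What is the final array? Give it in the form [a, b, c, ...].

Answer: [I, F, D, E, A, J, B, C, G, H]

Derivation:
After 1 (swap(2, 0)): [J, H, G, D, E, I, B, F, A, C]
After 2 (swap(7, 2)): [J, H, F, D, E, I, B, G, A, C]
After 3 (reverse(0, 5)): [I, E, D, F, H, J, B, G, A, C]
After 4 (reverse(7, 9)): [I, E, D, F, H, J, B, C, A, G]
After 5 (reverse(0, 4)): [H, F, D, E, I, J, B, C, A, G]
After 6 (swap(0, 4)): [I, F, D, E, H, J, B, C, A, G]
After 7 (reverse(8, 9)): [I, F, D, E, H, J, B, C, G, A]
After 8 (swap(4, 9)): [I, F, D, E, A, J, B, C, G, H]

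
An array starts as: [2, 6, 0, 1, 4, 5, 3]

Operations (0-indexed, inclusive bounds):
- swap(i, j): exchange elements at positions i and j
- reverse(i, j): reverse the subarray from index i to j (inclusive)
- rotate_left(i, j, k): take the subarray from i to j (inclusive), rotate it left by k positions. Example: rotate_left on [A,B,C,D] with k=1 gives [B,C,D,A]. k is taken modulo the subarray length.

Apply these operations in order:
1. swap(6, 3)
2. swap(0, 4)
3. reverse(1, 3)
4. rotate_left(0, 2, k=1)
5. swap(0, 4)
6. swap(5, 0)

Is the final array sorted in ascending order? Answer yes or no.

After 1 (swap(6, 3)): [2, 6, 0, 3, 4, 5, 1]
After 2 (swap(0, 4)): [4, 6, 0, 3, 2, 5, 1]
After 3 (reverse(1, 3)): [4, 3, 0, 6, 2, 5, 1]
After 4 (rotate_left(0, 2, k=1)): [3, 0, 4, 6, 2, 5, 1]
After 5 (swap(0, 4)): [2, 0, 4, 6, 3, 5, 1]
After 6 (swap(5, 0)): [5, 0, 4, 6, 3, 2, 1]

Answer: no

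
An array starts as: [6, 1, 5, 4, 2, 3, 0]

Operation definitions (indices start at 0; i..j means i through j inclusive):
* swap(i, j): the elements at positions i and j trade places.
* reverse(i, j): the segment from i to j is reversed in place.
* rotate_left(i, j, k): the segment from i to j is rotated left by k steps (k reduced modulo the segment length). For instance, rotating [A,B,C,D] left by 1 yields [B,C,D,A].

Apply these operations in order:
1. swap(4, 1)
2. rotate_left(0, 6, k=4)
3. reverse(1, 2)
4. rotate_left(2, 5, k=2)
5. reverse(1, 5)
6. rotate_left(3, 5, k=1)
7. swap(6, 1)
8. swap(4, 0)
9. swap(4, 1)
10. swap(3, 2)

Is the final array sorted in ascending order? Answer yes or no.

After 1 (swap(4, 1)): [6, 2, 5, 4, 1, 3, 0]
After 2 (rotate_left(0, 6, k=4)): [1, 3, 0, 6, 2, 5, 4]
After 3 (reverse(1, 2)): [1, 0, 3, 6, 2, 5, 4]
After 4 (rotate_left(2, 5, k=2)): [1, 0, 2, 5, 3, 6, 4]
After 5 (reverse(1, 5)): [1, 6, 3, 5, 2, 0, 4]
After 6 (rotate_left(3, 5, k=1)): [1, 6, 3, 2, 0, 5, 4]
After 7 (swap(6, 1)): [1, 4, 3, 2, 0, 5, 6]
After 8 (swap(4, 0)): [0, 4, 3, 2, 1, 5, 6]
After 9 (swap(4, 1)): [0, 1, 3, 2, 4, 5, 6]
After 10 (swap(3, 2)): [0, 1, 2, 3, 4, 5, 6]

Answer: yes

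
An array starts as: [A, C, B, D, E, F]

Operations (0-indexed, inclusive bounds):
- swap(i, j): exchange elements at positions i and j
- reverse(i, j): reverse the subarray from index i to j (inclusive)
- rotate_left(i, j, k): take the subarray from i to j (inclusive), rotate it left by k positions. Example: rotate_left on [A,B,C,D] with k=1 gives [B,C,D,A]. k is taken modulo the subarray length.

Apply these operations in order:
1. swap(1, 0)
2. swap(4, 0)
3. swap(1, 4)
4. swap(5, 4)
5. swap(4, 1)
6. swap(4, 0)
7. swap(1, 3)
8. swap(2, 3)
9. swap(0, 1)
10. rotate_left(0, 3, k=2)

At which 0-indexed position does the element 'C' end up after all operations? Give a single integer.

After 1 (swap(1, 0)): [C, A, B, D, E, F]
After 2 (swap(4, 0)): [E, A, B, D, C, F]
After 3 (swap(1, 4)): [E, C, B, D, A, F]
After 4 (swap(5, 4)): [E, C, B, D, F, A]
After 5 (swap(4, 1)): [E, F, B, D, C, A]
After 6 (swap(4, 0)): [C, F, B, D, E, A]
After 7 (swap(1, 3)): [C, D, B, F, E, A]
After 8 (swap(2, 3)): [C, D, F, B, E, A]
After 9 (swap(0, 1)): [D, C, F, B, E, A]
After 10 (rotate_left(0, 3, k=2)): [F, B, D, C, E, A]

Answer: 3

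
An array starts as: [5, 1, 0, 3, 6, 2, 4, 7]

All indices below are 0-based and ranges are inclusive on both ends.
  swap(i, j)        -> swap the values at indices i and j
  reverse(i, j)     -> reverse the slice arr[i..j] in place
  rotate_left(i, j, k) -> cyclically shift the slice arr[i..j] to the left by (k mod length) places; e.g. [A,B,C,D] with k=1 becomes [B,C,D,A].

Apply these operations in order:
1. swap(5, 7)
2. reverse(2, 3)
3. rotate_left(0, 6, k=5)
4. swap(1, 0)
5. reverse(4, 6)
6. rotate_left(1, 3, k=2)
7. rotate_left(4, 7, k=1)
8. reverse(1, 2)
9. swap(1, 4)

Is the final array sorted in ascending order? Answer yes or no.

Answer: no

Derivation:
After 1 (swap(5, 7)): [5, 1, 0, 3, 6, 7, 4, 2]
After 2 (reverse(2, 3)): [5, 1, 3, 0, 6, 7, 4, 2]
After 3 (rotate_left(0, 6, k=5)): [7, 4, 5, 1, 3, 0, 6, 2]
After 4 (swap(1, 0)): [4, 7, 5, 1, 3, 0, 6, 2]
After 5 (reverse(4, 6)): [4, 7, 5, 1, 6, 0, 3, 2]
After 6 (rotate_left(1, 3, k=2)): [4, 1, 7, 5, 6, 0, 3, 2]
After 7 (rotate_left(4, 7, k=1)): [4, 1, 7, 5, 0, 3, 2, 6]
After 8 (reverse(1, 2)): [4, 7, 1, 5, 0, 3, 2, 6]
After 9 (swap(1, 4)): [4, 0, 1, 5, 7, 3, 2, 6]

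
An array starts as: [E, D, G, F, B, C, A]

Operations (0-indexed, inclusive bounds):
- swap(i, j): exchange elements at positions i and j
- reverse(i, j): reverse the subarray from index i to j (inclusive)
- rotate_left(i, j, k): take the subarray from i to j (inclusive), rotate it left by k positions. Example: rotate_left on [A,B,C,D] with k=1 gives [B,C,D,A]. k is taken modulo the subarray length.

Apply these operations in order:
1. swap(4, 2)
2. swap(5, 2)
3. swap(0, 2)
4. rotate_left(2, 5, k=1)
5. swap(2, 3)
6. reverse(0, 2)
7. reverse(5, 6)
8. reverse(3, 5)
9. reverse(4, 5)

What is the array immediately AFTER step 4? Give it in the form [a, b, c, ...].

Answer: [C, D, F, G, B, E, A]

Derivation:
After 1 (swap(4, 2)): [E, D, B, F, G, C, A]
After 2 (swap(5, 2)): [E, D, C, F, G, B, A]
After 3 (swap(0, 2)): [C, D, E, F, G, B, A]
After 4 (rotate_left(2, 5, k=1)): [C, D, F, G, B, E, A]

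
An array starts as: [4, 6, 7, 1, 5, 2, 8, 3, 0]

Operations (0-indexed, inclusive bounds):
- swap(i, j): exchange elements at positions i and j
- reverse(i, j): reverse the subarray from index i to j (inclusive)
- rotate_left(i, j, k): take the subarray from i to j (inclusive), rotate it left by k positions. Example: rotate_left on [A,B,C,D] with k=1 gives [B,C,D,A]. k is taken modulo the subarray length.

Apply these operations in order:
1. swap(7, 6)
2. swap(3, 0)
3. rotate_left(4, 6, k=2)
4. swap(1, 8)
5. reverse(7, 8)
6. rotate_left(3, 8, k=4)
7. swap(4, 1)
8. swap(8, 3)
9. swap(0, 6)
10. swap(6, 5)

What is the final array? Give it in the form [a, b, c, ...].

After 1 (swap(7, 6)): [4, 6, 7, 1, 5, 2, 3, 8, 0]
After 2 (swap(3, 0)): [1, 6, 7, 4, 5, 2, 3, 8, 0]
After 3 (rotate_left(4, 6, k=2)): [1, 6, 7, 4, 3, 5, 2, 8, 0]
After 4 (swap(1, 8)): [1, 0, 7, 4, 3, 5, 2, 8, 6]
After 5 (reverse(7, 8)): [1, 0, 7, 4, 3, 5, 2, 6, 8]
After 6 (rotate_left(3, 8, k=4)): [1, 0, 7, 6, 8, 4, 3, 5, 2]
After 7 (swap(4, 1)): [1, 8, 7, 6, 0, 4, 3, 5, 2]
After 8 (swap(8, 3)): [1, 8, 7, 2, 0, 4, 3, 5, 6]
After 9 (swap(0, 6)): [3, 8, 7, 2, 0, 4, 1, 5, 6]
After 10 (swap(6, 5)): [3, 8, 7, 2, 0, 1, 4, 5, 6]

Answer: [3, 8, 7, 2, 0, 1, 4, 5, 6]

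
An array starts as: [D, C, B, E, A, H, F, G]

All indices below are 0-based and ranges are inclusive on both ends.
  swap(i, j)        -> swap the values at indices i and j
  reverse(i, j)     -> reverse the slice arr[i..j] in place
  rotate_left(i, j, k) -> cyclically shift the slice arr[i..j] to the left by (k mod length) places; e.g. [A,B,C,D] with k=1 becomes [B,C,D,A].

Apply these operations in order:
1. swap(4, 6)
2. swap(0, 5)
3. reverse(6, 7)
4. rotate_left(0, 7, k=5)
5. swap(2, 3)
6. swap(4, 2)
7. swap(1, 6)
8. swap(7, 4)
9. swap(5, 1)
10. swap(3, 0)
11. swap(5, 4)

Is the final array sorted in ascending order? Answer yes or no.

After 1 (swap(4, 6)): [D, C, B, E, F, H, A, G]
After 2 (swap(0, 5)): [H, C, B, E, F, D, A, G]
After 3 (reverse(6, 7)): [H, C, B, E, F, D, G, A]
After 4 (rotate_left(0, 7, k=5)): [D, G, A, H, C, B, E, F]
After 5 (swap(2, 3)): [D, G, H, A, C, B, E, F]
After 6 (swap(4, 2)): [D, G, C, A, H, B, E, F]
After 7 (swap(1, 6)): [D, E, C, A, H, B, G, F]
After 8 (swap(7, 4)): [D, E, C, A, F, B, G, H]
After 9 (swap(5, 1)): [D, B, C, A, F, E, G, H]
After 10 (swap(3, 0)): [A, B, C, D, F, E, G, H]
After 11 (swap(5, 4)): [A, B, C, D, E, F, G, H]

Answer: yes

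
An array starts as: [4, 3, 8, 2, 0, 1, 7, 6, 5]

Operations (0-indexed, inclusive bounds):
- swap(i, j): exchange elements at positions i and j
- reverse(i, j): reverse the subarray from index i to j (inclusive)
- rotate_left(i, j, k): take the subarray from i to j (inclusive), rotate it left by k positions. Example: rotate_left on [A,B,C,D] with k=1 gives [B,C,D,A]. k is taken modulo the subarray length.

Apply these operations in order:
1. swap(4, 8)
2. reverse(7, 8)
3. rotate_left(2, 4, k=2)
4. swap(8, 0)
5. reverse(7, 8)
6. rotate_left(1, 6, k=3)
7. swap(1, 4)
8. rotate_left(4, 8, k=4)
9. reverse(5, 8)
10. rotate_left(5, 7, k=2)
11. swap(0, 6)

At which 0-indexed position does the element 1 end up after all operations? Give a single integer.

After 1 (swap(4, 8)): [4, 3, 8, 2, 5, 1, 7, 6, 0]
After 2 (reverse(7, 8)): [4, 3, 8, 2, 5, 1, 7, 0, 6]
After 3 (rotate_left(2, 4, k=2)): [4, 3, 5, 8, 2, 1, 7, 0, 6]
After 4 (swap(8, 0)): [6, 3, 5, 8, 2, 1, 7, 0, 4]
After 5 (reverse(7, 8)): [6, 3, 5, 8, 2, 1, 7, 4, 0]
After 6 (rotate_left(1, 6, k=3)): [6, 2, 1, 7, 3, 5, 8, 4, 0]
After 7 (swap(1, 4)): [6, 3, 1, 7, 2, 5, 8, 4, 0]
After 8 (rotate_left(4, 8, k=4)): [6, 3, 1, 7, 0, 2, 5, 8, 4]
After 9 (reverse(5, 8)): [6, 3, 1, 7, 0, 4, 8, 5, 2]
After 10 (rotate_left(5, 7, k=2)): [6, 3, 1, 7, 0, 5, 4, 8, 2]
After 11 (swap(0, 6)): [4, 3, 1, 7, 0, 5, 6, 8, 2]

Answer: 2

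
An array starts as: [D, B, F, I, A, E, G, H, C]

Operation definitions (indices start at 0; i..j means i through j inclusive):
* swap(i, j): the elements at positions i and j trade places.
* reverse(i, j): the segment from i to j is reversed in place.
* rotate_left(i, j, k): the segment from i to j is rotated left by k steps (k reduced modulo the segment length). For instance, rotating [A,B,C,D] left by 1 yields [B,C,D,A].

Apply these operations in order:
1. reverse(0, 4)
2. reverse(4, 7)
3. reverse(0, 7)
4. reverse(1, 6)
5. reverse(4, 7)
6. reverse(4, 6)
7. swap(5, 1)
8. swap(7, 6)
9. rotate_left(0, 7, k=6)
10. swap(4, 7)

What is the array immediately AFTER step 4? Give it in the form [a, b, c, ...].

After 1 (reverse(0, 4)): [A, I, F, B, D, E, G, H, C]
After 2 (reverse(4, 7)): [A, I, F, B, H, G, E, D, C]
After 3 (reverse(0, 7)): [D, E, G, H, B, F, I, A, C]
After 4 (reverse(1, 6)): [D, I, F, B, H, G, E, A, C]

Answer: [D, I, F, B, H, G, E, A, C]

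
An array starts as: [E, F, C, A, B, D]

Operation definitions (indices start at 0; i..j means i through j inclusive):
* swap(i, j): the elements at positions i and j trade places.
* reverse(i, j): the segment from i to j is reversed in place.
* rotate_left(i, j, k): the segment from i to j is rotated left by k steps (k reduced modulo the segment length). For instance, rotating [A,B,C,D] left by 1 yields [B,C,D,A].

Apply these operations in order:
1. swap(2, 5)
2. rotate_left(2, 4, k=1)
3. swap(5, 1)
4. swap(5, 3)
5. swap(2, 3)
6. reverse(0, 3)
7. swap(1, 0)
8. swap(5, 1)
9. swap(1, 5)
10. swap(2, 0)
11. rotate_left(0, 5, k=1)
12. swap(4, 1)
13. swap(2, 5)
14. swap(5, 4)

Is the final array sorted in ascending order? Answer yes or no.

After 1 (swap(2, 5)): [E, F, D, A, B, C]
After 2 (rotate_left(2, 4, k=1)): [E, F, A, B, D, C]
After 3 (swap(5, 1)): [E, C, A, B, D, F]
After 4 (swap(5, 3)): [E, C, A, F, D, B]
After 5 (swap(2, 3)): [E, C, F, A, D, B]
After 6 (reverse(0, 3)): [A, F, C, E, D, B]
After 7 (swap(1, 0)): [F, A, C, E, D, B]
After 8 (swap(5, 1)): [F, B, C, E, D, A]
After 9 (swap(1, 5)): [F, A, C, E, D, B]
After 10 (swap(2, 0)): [C, A, F, E, D, B]
After 11 (rotate_left(0, 5, k=1)): [A, F, E, D, B, C]
After 12 (swap(4, 1)): [A, B, E, D, F, C]
After 13 (swap(2, 5)): [A, B, C, D, F, E]
After 14 (swap(5, 4)): [A, B, C, D, E, F]

Answer: yes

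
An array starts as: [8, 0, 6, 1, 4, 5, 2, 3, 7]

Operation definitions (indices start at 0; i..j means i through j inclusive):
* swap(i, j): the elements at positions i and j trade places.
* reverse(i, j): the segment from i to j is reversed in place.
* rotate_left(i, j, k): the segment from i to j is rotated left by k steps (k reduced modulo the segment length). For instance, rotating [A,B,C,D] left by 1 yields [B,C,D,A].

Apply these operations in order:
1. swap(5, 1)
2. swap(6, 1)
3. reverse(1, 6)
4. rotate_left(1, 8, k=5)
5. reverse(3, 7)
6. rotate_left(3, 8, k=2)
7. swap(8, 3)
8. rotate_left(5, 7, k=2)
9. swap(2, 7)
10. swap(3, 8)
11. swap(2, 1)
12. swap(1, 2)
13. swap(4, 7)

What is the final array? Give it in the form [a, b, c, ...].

After 1 (swap(5, 1)): [8, 5, 6, 1, 4, 0, 2, 3, 7]
After 2 (swap(6, 1)): [8, 2, 6, 1, 4, 0, 5, 3, 7]
After 3 (reverse(1, 6)): [8, 5, 0, 4, 1, 6, 2, 3, 7]
After 4 (rotate_left(1, 8, k=5)): [8, 2, 3, 7, 5, 0, 4, 1, 6]
After 5 (reverse(3, 7)): [8, 2, 3, 1, 4, 0, 5, 7, 6]
After 6 (rotate_left(3, 8, k=2)): [8, 2, 3, 0, 5, 7, 6, 1, 4]
After 7 (swap(8, 3)): [8, 2, 3, 4, 5, 7, 6, 1, 0]
After 8 (rotate_left(5, 7, k=2)): [8, 2, 3, 4, 5, 1, 7, 6, 0]
After 9 (swap(2, 7)): [8, 2, 6, 4, 5, 1, 7, 3, 0]
After 10 (swap(3, 8)): [8, 2, 6, 0, 5, 1, 7, 3, 4]
After 11 (swap(2, 1)): [8, 6, 2, 0, 5, 1, 7, 3, 4]
After 12 (swap(1, 2)): [8, 2, 6, 0, 5, 1, 7, 3, 4]
After 13 (swap(4, 7)): [8, 2, 6, 0, 3, 1, 7, 5, 4]

Answer: [8, 2, 6, 0, 3, 1, 7, 5, 4]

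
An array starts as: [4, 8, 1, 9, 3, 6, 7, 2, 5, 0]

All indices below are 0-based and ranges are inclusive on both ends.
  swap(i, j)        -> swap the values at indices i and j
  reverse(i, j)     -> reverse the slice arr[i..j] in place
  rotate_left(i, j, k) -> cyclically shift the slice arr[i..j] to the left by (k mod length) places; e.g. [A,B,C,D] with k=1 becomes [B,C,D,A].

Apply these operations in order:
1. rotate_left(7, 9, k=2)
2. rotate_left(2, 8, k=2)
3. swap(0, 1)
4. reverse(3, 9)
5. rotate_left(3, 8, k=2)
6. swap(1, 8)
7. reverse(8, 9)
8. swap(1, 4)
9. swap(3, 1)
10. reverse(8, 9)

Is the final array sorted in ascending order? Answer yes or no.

Answer: no

Derivation:
After 1 (rotate_left(7, 9, k=2)): [4, 8, 1, 9, 3, 6, 7, 0, 2, 5]
After 2 (rotate_left(2, 8, k=2)): [4, 8, 3, 6, 7, 0, 2, 1, 9, 5]
After 3 (swap(0, 1)): [8, 4, 3, 6, 7, 0, 2, 1, 9, 5]
After 4 (reverse(3, 9)): [8, 4, 3, 5, 9, 1, 2, 0, 7, 6]
After 5 (rotate_left(3, 8, k=2)): [8, 4, 3, 1, 2, 0, 7, 5, 9, 6]
After 6 (swap(1, 8)): [8, 9, 3, 1, 2, 0, 7, 5, 4, 6]
After 7 (reverse(8, 9)): [8, 9, 3, 1, 2, 0, 7, 5, 6, 4]
After 8 (swap(1, 4)): [8, 2, 3, 1, 9, 0, 7, 5, 6, 4]
After 9 (swap(3, 1)): [8, 1, 3, 2, 9, 0, 7, 5, 6, 4]
After 10 (reverse(8, 9)): [8, 1, 3, 2, 9, 0, 7, 5, 4, 6]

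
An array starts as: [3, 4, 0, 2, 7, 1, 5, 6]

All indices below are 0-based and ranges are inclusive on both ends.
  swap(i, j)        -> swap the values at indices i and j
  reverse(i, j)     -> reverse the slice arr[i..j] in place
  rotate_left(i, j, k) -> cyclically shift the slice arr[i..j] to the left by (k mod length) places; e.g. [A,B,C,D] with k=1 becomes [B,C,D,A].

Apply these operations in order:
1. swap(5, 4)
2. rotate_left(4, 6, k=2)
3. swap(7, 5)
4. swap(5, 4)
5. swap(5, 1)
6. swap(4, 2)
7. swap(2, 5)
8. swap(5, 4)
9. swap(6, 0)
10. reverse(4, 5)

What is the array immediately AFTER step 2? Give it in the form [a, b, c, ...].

Answer: [3, 4, 0, 2, 5, 1, 7, 6]

Derivation:
After 1 (swap(5, 4)): [3, 4, 0, 2, 1, 7, 5, 6]
After 2 (rotate_left(4, 6, k=2)): [3, 4, 0, 2, 5, 1, 7, 6]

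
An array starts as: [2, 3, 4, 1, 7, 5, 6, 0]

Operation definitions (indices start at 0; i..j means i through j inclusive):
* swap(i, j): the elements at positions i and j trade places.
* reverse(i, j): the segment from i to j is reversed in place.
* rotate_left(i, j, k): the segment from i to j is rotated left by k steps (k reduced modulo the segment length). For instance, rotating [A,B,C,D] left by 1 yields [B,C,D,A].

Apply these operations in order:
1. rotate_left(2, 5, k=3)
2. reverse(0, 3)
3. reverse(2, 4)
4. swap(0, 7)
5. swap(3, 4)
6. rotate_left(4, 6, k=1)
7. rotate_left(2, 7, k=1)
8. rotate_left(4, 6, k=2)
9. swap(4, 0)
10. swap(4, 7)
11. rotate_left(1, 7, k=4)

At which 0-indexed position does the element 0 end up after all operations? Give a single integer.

After 1 (rotate_left(2, 5, k=3)): [2, 3, 5, 4, 1, 7, 6, 0]
After 2 (reverse(0, 3)): [4, 5, 3, 2, 1, 7, 6, 0]
After 3 (reverse(2, 4)): [4, 5, 1, 2, 3, 7, 6, 0]
After 4 (swap(0, 7)): [0, 5, 1, 2, 3, 7, 6, 4]
After 5 (swap(3, 4)): [0, 5, 1, 3, 2, 7, 6, 4]
After 6 (rotate_left(4, 6, k=1)): [0, 5, 1, 3, 7, 6, 2, 4]
After 7 (rotate_left(2, 7, k=1)): [0, 5, 3, 7, 6, 2, 4, 1]
After 8 (rotate_left(4, 6, k=2)): [0, 5, 3, 7, 4, 6, 2, 1]
After 9 (swap(4, 0)): [4, 5, 3, 7, 0, 6, 2, 1]
After 10 (swap(4, 7)): [4, 5, 3, 7, 1, 6, 2, 0]
After 11 (rotate_left(1, 7, k=4)): [4, 6, 2, 0, 5, 3, 7, 1]

Answer: 3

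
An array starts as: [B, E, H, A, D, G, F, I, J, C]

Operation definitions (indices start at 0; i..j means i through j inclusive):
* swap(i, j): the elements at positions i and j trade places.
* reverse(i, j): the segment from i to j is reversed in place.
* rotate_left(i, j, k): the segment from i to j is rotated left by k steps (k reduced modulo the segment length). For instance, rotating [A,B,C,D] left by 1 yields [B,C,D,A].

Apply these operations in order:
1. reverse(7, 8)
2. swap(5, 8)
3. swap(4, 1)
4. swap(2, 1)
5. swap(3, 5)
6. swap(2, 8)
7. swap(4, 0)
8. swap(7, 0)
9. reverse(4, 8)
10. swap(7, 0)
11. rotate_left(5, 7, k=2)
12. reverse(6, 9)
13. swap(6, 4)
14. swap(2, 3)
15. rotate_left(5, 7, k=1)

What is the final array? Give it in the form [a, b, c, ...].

After 1 (reverse(7, 8)): [B, E, H, A, D, G, F, J, I, C]
After 2 (swap(5, 8)): [B, E, H, A, D, I, F, J, G, C]
After 3 (swap(4, 1)): [B, D, H, A, E, I, F, J, G, C]
After 4 (swap(2, 1)): [B, H, D, A, E, I, F, J, G, C]
After 5 (swap(3, 5)): [B, H, D, I, E, A, F, J, G, C]
After 6 (swap(2, 8)): [B, H, G, I, E, A, F, J, D, C]
After 7 (swap(4, 0)): [E, H, G, I, B, A, F, J, D, C]
After 8 (swap(7, 0)): [J, H, G, I, B, A, F, E, D, C]
After 9 (reverse(4, 8)): [J, H, G, I, D, E, F, A, B, C]
After 10 (swap(7, 0)): [A, H, G, I, D, E, F, J, B, C]
After 11 (rotate_left(5, 7, k=2)): [A, H, G, I, D, J, E, F, B, C]
After 12 (reverse(6, 9)): [A, H, G, I, D, J, C, B, F, E]
After 13 (swap(6, 4)): [A, H, G, I, C, J, D, B, F, E]
After 14 (swap(2, 3)): [A, H, I, G, C, J, D, B, F, E]
After 15 (rotate_left(5, 7, k=1)): [A, H, I, G, C, D, B, J, F, E]

Answer: [A, H, I, G, C, D, B, J, F, E]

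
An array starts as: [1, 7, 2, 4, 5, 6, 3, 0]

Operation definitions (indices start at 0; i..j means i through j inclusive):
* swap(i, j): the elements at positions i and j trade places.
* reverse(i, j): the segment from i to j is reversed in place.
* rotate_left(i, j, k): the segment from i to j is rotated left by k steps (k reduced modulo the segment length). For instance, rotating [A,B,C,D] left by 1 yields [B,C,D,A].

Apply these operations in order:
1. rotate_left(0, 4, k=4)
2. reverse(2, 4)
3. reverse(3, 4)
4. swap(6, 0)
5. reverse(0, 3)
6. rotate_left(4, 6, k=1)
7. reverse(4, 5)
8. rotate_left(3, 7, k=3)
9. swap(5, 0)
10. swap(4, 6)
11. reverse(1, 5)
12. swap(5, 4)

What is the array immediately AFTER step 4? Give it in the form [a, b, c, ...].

After 1 (rotate_left(0, 4, k=4)): [5, 1, 7, 2, 4, 6, 3, 0]
After 2 (reverse(2, 4)): [5, 1, 4, 2, 7, 6, 3, 0]
After 3 (reverse(3, 4)): [5, 1, 4, 7, 2, 6, 3, 0]
After 4 (swap(6, 0)): [3, 1, 4, 7, 2, 6, 5, 0]

Answer: [3, 1, 4, 7, 2, 6, 5, 0]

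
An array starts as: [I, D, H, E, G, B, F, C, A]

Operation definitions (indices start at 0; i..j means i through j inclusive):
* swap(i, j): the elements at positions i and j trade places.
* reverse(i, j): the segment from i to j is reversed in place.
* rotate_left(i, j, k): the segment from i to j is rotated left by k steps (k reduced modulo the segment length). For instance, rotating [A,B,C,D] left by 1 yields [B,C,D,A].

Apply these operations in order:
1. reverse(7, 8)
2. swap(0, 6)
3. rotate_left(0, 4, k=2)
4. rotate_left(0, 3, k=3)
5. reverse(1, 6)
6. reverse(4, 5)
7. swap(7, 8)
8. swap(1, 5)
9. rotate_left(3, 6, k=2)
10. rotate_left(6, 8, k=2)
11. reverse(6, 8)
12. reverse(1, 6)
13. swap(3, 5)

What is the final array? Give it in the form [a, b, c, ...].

After 1 (reverse(7, 8)): [I, D, H, E, G, B, F, A, C]
After 2 (swap(0, 6)): [F, D, H, E, G, B, I, A, C]
After 3 (rotate_left(0, 4, k=2)): [H, E, G, F, D, B, I, A, C]
After 4 (rotate_left(0, 3, k=3)): [F, H, E, G, D, B, I, A, C]
After 5 (reverse(1, 6)): [F, I, B, D, G, E, H, A, C]
After 6 (reverse(4, 5)): [F, I, B, D, E, G, H, A, C]
After 7 (swap(7, 8)): [F, I, B, D, E, G, H, C, A]
After 8 (swap(1, 5)): [F, G, B, D, E, I, H, C, A]
After 9 (rotate_left(3, 6, k=2)): [F, G, B, I, H, D, E, C, A]
After 10 (rotate_left(6, 8, k=2)): [F, G, B, I, H, D, A, E, C]
After 11 (reverse(6, 8)): [F, G, B, I, H, D, C, E, A]
After 12 (reverse(1, 6)): [F, C, D, H, I, B, G, E, A]
After 13 (swap(3, 5)): [F, C, D, B, I, H, G, E, A]

Answer: [F, C, D, B, I, H, G, E, A]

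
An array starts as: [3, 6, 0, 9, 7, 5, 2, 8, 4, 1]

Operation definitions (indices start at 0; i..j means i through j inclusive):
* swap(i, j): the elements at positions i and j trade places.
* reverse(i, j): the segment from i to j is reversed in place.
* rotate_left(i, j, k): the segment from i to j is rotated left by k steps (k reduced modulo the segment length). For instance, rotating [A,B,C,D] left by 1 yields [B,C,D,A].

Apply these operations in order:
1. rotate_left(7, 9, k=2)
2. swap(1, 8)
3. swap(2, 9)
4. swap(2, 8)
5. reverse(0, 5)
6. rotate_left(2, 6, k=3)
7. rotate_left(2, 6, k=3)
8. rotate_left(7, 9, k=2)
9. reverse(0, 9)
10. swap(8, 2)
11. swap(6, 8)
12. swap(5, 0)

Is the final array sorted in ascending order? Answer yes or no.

Answer: no

Derivation:
After 1 (rotate_left(7, 9, k=2)): [3, 6, 0, 9, 7, 5, 2, 1, 8, 4]
After 2 (swap(1, 8)): [3, 8, 0, 9, 7, 5, 2, 1, 6, 4]
After 3 (swap(2, 9)): [3, 8, 4, 9, 7, 5, 2, 1, 6, 0]
After 4 (swap(2, 8)): [3, 8, 6, 9, 7, 5, 2, 1, 4, 0]
After 5 (reverse(0, 5)): [5, 7, 9, 6, 8, 3, 2, 1, 4, 0]
After 6 (rotate_left(2, 6, k=3)): [5, 7, 3, 2, 9, 6, 8, 1, 4, 0]
After 7 (rotate_left(2, 6, k=3)): [5, 7, 6, 8, 3, 2, 9, 1, 4, 0]
After 8 (rotate_left(7, 9, k=2)): [5, 7, 6, 8, 3, 2, 9, 0, 1, 4]
After 9 (reverse(0, 9)): [4, 1, 0, 9, 2, 3, 8, 6, 7, 5]
After 10 (swap(8, 2)): [4, 1, 7, 9, 2, 3, 8, 6, 0, 5]
After 11 (swap(6, 8)): [4, 1, 7, 9, 2, 3, 0, 6, 8, 5]
After 12 (swap(5, 0)): [3, 1, 7, 9, 2, 4, 0, 6, 8, 5]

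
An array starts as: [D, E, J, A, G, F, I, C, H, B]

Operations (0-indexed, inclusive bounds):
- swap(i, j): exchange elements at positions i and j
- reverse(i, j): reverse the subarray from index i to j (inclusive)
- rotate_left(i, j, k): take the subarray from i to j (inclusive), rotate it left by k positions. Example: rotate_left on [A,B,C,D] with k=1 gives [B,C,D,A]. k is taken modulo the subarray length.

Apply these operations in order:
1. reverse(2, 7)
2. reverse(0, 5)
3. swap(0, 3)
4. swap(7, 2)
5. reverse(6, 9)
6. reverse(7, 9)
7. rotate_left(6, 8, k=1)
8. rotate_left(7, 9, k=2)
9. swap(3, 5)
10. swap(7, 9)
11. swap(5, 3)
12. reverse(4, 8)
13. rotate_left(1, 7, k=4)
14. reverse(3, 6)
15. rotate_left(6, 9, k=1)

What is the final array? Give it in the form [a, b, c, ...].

Answer: [C, B, A, G, J, F, I, E, H, D]

Derivation:
After 1 (reverse(2, 7)): [D, E, C, I, F, G, A, J, H, B]
After 2 (reverse(0, 5)): [G, F, I, C, E, D, A, J, H, B]
After 3 (swap(0, 3)): [C, F, I, G, E, D, A, J, H, B]
After 4 (swap(7, 2)): [C, F, J, G, E, D, A, I, H, B]
After 5 (reverse(6, 9)): [C, F, J, G, E, D, B, H, I, A]
After 6 (reverse(7, 9)): [C, F, J, G, E, D, B, A, I, H]
After 7 (rotate_left(6, 8, k=1)): [C, F, J, G, E, D, A, I, B, H]
After 8 (rotate_left(7, 9, k=2)): [C, F, J, G, E, D, A, H, I, B]
After 9 (swap(3, 5)): [C, F, J, D, E, G, A, H, I, B]
After 10 (swap(7, 9)): [C, F, J, D, E, G, A, B, I, H]
After 11 (swap(5, 3)): [C, F, J, G, E, D, A, B, I, H]
After 12 (reverse(4, 8)): [C, F, J, G, I, B, A, D, E, H]
After 13 (rotate_left(1, 7, k=4)): [C, B, A, D, F, J, G, I, E, H]
After 14 (reverse(3, 6)): [C, B, A, G, J, F, D, I, E, H]
After 15 (rotate_left(6, 9, k=1)): [C, B, A, G, J, F, I, E, H, D]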